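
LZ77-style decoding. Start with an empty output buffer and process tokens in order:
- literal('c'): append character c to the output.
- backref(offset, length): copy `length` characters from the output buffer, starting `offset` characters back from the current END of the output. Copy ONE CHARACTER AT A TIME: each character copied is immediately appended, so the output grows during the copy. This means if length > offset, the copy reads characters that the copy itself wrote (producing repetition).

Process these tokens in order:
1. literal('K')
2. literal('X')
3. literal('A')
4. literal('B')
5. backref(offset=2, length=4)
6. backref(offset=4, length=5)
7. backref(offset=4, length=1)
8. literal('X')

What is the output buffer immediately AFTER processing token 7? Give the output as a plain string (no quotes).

Answer: KXABABABABABAB

Derivation:
Token 1: literal('K'). Output: "K"
Token 2: literal('X'). Output: "KX"
Token 3: literal('A'). Output: "KXA"
Token 4: literal('B'). Output: "KXAB"
Token 5: backref(off=2, len=4) (overlapping!). Copied 'ABAB' from pos 2. Output: "KXABABAB"
Token 6: backref(off=4, len=5) (overlapping!). Copied 'ABABA' from pos 4. Output: "KXABABABABABA"
Token 7: backref(off=4, len=1). Copied 'B' from pos 9. Output: "KXABABABABABAB"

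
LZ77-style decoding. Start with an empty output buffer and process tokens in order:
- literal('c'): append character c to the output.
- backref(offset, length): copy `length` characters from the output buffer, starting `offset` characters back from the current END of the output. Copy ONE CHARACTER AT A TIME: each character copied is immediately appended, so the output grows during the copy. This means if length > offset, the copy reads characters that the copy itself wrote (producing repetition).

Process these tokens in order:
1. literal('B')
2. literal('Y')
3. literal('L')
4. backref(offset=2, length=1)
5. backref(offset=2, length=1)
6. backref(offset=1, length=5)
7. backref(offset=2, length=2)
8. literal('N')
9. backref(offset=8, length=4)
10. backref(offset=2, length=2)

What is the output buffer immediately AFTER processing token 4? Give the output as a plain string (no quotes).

Answer: BYLY

Derivation:
Token 1: literal('B'). Output: "B"
Token 2: literal('Y'). Output: "BY"
Token 3: literal('L'). Output: "BYL"
Token 4: backref(off=2, len=1). Copied 'Y' from pos 1. Output: "BYLY"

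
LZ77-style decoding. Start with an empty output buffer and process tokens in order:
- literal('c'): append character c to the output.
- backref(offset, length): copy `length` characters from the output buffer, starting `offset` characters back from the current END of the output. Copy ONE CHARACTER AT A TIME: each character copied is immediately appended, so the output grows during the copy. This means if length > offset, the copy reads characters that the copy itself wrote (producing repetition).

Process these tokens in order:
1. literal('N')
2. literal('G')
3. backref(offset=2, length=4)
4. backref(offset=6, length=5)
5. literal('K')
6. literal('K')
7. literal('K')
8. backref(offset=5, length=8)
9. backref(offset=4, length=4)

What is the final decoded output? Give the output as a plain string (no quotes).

Token 1: literal('N'). Output: "N"
Token 2: literal('G'). Output: "NG"
Token 3: backref(off=2, len=4) (overlapping!). Copied 'NGNG' from pos 0. Output: "NGNGNG"
Token 4: backref(off=6, len=5). Copied 'NGNGN' from pos 0. Output: "NGNGNGNGNGN"
Token 5: literal('K'). Output: "NGNGNGNGNGNK"
Token 6: literal('K'). Output: "NGNGNGNGNGNKK"
Token 7: literal('K'). Output: "NGNGNGNGNGNKKK"
Token 8: backref(off=5, len=8) (overlapping!). Copied 'GNKKKGNK' from pos 9. Output: "NGNGNGNGNGNKKKGNKKKGNK"
Token 9: backref(off=4, len=4). Copied 'KGNK' from pos 18. Output: "NGNGNGNGNGNKKKGNKKKGNKKGNK"

Answer: NGNGNGNGNGNKKKGNKKKGNKKGNK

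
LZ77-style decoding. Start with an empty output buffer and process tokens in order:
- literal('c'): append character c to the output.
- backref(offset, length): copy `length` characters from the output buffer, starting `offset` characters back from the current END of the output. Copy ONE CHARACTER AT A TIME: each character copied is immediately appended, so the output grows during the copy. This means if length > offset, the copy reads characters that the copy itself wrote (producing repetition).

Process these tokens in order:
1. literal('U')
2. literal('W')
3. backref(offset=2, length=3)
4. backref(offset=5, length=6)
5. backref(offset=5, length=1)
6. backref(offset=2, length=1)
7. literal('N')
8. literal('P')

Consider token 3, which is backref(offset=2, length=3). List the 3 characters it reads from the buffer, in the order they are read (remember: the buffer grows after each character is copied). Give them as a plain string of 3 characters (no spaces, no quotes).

Token 1: literal('U'). Output: "U"
Token 2: literal('W'). Output: "UW"
Token 3: backref(off=2, len=3). Buffer before: "UW" (len 2)
  byte 1: read out[0]='U', append. Buffer now: "UWU"
  byte 2: read out[1]='W', append. Buffer now: "UWUW"
  byte 3: read out[2]='U', append. Buffer now: "UWUWU"

Answer: UWU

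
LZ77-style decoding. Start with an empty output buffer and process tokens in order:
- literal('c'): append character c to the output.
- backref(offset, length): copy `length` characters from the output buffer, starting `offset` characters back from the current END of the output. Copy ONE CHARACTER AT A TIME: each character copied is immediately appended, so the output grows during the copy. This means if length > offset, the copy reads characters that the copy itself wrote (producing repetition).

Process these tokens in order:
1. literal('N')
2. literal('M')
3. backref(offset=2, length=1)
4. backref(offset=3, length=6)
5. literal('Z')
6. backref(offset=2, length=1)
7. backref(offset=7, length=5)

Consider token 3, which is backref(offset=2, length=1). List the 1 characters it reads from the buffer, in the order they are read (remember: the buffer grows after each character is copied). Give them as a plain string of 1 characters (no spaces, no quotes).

Token 1: literal('N'). Output: "N"
Token 2: literal('M'). Output: "NM"
Token 3: backref(off=2, len=1). Buffer before: "NM" (len 2)
  byte 1: read out[0]='N', append. Buffer now: "NMN"

Answer: N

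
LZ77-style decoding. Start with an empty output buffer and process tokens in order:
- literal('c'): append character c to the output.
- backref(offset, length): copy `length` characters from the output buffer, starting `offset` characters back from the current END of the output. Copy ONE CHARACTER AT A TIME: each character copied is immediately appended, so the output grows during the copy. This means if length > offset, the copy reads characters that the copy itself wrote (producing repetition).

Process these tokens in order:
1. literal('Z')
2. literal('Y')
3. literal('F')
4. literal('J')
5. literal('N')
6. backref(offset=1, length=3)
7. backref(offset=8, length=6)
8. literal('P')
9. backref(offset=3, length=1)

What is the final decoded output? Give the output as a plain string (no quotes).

Token 1: literal('Z'). Output: "Z"
Token 2: literal('Y'). Output: "ZY"
Token 3: literal('F'). Output: "ZYF"
Token 4: literal('J'). Output: "ZYFJ"
Token 5: literal('N'). Output: "ZYFJN"
Token 6: backref(off=1, len=3) (overlapping!). Copied 'NNN' from pos 4. Output: "ZYFJNNNN"
Token 7: backref(off=8, len=6). Copied 'ZYFJNN' from pos 0. Output: "ZYFJNNNNZYFJNN"
Token 8: literal('P'). Output: "ZYFJNNNNZYFJNNP"
Token 9: backref(off=3, len=1). Copied 'N' from pos 12. Output: "ZYFJNNNNZYFJNNPN"

Answer: ZYFJNNNNZYFJNNPN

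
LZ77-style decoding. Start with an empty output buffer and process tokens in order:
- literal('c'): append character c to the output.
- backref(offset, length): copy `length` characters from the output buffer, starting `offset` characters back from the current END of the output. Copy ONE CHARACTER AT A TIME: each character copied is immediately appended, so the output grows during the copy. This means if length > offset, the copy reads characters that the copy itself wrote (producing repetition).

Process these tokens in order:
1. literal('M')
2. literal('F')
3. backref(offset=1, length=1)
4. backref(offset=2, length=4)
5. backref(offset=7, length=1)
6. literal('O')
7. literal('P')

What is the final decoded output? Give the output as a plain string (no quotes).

Answer: MFFFFFFMOP

Derivation:
Token 1: literal('M'). Output: "M"
Token 2: literal('F'). Output: "MF"
Token 3: backref(off=1, len=1). Copied 'F' from pos 1. Output: "MFF"
Token 4: backref(off=2, len=4) (overlapping!). Copied 'FFFF' from pos 1. Output: "MFFFFFF"
Token 5: backref(off=7, len=1). Copied 'M' from pos 0. Output: "MFFFFFFM"
Token 6: literal('O'). Output: "MFFFFFFMO"
Token 7: literal('P'). Output: "MFFFFFFMOP"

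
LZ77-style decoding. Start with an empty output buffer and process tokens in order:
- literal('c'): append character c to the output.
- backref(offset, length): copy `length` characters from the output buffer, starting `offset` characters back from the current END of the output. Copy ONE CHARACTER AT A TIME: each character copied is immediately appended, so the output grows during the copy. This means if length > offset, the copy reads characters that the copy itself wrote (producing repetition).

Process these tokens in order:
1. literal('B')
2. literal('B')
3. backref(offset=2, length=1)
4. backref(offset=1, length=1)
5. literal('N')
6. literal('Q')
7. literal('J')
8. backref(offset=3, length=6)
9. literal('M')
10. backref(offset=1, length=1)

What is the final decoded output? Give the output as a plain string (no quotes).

Token 1: literal('B'). Output: "B"
Token 2: literal('B'). Output: "BB"
Token 3: backref(off=2, len=1). Copied 'B' from pos 0. Output: "BBB"
Token 4: backref(off=1, len=1). Copied 'B' from pos 2. Output: "BBBB"
Token 5: literal('N'). Output: "BBBBN"
Token 6: literal('Q'). Output: "BBBBNQ"
Token 7: literal('J'). Output: "BBBBNQJ"
Token 8: backref(off=3, len=6) (overlapping!). Copied 'NQJNQJ' from pos 4. Output: "BBBBNQJNQJNQJ"
Token 9: literal('M'). Output: "BBBBNQJNQJNQJM"
Token 10: backref(off=1, len=1). Copied 'M' from pos 13. Output: "BBBBNQJNQJNQJMM"

Answer: BBBBNQJNQJNQJMM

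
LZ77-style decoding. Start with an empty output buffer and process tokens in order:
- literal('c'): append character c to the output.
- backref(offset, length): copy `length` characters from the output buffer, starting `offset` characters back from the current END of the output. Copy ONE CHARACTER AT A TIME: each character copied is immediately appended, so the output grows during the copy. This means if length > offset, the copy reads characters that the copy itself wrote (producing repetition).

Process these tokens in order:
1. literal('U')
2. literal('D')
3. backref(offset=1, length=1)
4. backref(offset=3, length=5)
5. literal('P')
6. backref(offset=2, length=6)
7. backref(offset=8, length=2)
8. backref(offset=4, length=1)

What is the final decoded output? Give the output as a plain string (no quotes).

Token 1: literal('U'). Output: "U"
Token 2: literal('D'). Output: "UD"
Token 3: backref(off=1, len=1). Copied 'D' from pos 1. Output: "UDD"
Token 4: backref(off=3, len=5) (overlapping!). Copied 'UDDUD' from pos 0. Output: "UDDUDDUD"
Token 5: literal('P'). Output: "UDDUDDUDP"
Token 6: backref(off=2, len=6) (overlapping!). Copied 'DPDPDP' from pos 7. Output: "UDDUDDUDPDPDPDP"
Token 7: backref(off=8, len=2). Copied 'DP' from pos 7. Output: "UDDUDDUDPDPDPDPDP"
Token 8: backref(off=4, len=1). Copied 'D' from pos 13. Output: "UDDUDDUDPDPDPDPDPD"

Answer: UDDUDDUDPDPDPDPDPD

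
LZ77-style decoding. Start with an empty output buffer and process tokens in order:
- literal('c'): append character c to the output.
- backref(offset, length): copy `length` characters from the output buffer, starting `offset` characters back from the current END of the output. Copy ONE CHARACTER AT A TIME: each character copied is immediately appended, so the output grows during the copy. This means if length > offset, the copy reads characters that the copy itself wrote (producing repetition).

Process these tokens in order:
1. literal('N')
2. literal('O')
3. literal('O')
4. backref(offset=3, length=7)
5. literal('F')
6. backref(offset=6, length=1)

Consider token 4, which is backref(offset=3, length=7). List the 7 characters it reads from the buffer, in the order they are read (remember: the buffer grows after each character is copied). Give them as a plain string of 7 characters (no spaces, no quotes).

Token 1: literal('N'). Output: "N"
Token 2: literal('O'). Output: "NO"
Token 3: literal('O'). Output: "NOO"
Token 4: backref(off=3, len=7). Buffer before: "NOO" (len 3)
  byte 1: read out[0]='N', append. Buffer now: "NOON"
  byte 2: read out[1]='O', append. Buffer now: "NOONO"
  byte 3: read out[2]='O', append. Buffer now: "NOONOO"
  byte 4: read out[3]='N', append. Buffer now: "NOONOON"
  byte 5: read out[4]='O', append. Buffer now: "NOONOONO"
  byte 6: read out[5]='O', append. Buffer now: "NOONOONOO"
  byte 7: read out[6]='N', append. Buffer now: "NOONOONOON"

Answer: NOONOON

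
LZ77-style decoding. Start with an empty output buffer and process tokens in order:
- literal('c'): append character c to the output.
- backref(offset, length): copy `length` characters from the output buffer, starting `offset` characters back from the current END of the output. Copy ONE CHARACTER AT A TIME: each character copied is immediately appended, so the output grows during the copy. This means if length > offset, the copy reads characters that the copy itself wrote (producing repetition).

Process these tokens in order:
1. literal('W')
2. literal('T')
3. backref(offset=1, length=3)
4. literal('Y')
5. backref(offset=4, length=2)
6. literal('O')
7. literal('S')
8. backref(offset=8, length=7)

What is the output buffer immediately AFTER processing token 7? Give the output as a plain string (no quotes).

Answer: WTTTTYTTOS

Derivation:
Token 1: literal('W'). Output: "W"
Token 2: literal('T'). Output: "WT"
Token 3: backref(off=1, len=3) (overlapping!). Copied 'TTT' from pos 1. Output: "WTTTT"
Token 4: literal('Y'). Output: "WTTTTY"
Token 5: backref(off=4, len=2). Copied 'TT' from pos 2. Output: "WTTTTYTT"
Token 6: literal('O'). Output: "WTTTTYTTO"
Token 7: literal('S'). Output: "WTTTTYTTOS"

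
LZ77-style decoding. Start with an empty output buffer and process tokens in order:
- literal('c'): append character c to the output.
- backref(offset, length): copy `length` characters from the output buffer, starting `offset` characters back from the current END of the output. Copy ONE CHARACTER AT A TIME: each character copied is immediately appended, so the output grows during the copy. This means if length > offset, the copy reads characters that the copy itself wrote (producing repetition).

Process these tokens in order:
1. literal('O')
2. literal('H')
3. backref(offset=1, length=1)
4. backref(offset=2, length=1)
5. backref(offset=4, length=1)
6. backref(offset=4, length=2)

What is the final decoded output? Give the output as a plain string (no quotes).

Answer: OHHHOHH

Derivation:
Token 1: literal('O'). Output: "O"
Token 2: literal('H'). Output: "OH"
Token 3: backref(off=1, len=1). Copied 'H' from pos 1. Output: "OHH"
Token 4: backref(off=2, len=1). Copied 'H' from pos 1. Output: "OHHH"
Token 5: backref(off=4, len=1). Copied 'O' from pos 0. Output: "OHHHO"
Token 6: backref(off=4, len=2). Copied 'HH' from pos 1. Output: "OHHHOHH"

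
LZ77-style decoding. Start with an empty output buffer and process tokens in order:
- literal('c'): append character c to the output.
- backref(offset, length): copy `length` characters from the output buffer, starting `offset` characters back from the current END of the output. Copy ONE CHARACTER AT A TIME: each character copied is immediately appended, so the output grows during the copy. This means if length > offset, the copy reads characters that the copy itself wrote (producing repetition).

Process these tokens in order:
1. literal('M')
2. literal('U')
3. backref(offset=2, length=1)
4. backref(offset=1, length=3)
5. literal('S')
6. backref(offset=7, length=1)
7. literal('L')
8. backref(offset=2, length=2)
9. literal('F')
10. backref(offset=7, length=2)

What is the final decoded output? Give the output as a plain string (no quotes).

Answer: MUMMMMSMLMLFMS

Derivation:
Token 1: literal('M'). Output: "M"
Token 2: literal('U'). Output: "MU"
Token 3: backref(off=2, len=1). Copied 'M' from pos 0. Output: "MUM"
Token 4: backref(off=1, len=3) (overlapping!). Copied 'MMM' from pos 2. Output: "MUMMMM"
Token 5: literal('S'). Output: "MUMMMMS"
Token 6: backref(off=7, len=1). Copied 'M' from pos 0. Output: "MUMMMMSM"
Token 7: literal('L'). Output: "MUMMMMSML"
Token 8: backref(off=2, len=2). Copied 'ML' from pos 7. Output: "MUMMMMSMLML"
Token 9: literal('F'). Output: "MUMMMMSMLMLF"
Token 10: backref(off=7, len=2). Copied 'MS' from pos 5. Output: "MUMMMMSMLMLFMS"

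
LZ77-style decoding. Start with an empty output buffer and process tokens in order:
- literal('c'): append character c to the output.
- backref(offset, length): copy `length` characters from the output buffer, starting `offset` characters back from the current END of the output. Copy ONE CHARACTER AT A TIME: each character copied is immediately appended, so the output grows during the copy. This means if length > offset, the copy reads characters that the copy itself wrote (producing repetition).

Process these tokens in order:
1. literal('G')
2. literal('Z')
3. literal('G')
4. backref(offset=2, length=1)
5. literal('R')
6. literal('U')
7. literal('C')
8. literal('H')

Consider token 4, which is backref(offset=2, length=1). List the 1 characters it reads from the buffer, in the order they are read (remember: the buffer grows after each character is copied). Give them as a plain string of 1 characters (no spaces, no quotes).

Answer: Z

Derivation:
Token 1: literal('G'). Output: "G"
Token 2: literal('Z'). Output: "GZ"
Token 3: literal('G'). Output: "GZG"
Token 4: backref(off=2, len=1). Buffer before: "GZG" (len 3)
  byte 1: read out[1]='Z', append. Buffer now: "GZGZ"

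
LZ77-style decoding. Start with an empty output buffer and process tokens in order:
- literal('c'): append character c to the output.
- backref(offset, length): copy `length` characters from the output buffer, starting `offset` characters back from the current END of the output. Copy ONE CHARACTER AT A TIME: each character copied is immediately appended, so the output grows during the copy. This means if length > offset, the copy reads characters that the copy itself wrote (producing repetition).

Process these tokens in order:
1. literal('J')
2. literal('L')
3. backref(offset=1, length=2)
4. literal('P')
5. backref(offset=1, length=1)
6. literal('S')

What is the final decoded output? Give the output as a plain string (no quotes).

Token 1: literal('J'). Output: "J"
Token 2: literal('L'). Output: "JL"
Token 3: backref(off=1, len=2) (overlapping!). Copied 'LL' from pos 1. Output: "JLLL"
Token 4: literal('P'). Output: "JLLLP"
Token 5: backref(off=1, len=1). Copied 'P' from pos 4. Output: "JLLLPP"
Token 6: literal('S'). Output: "JLLLPPS"

Answer: JLLLPPS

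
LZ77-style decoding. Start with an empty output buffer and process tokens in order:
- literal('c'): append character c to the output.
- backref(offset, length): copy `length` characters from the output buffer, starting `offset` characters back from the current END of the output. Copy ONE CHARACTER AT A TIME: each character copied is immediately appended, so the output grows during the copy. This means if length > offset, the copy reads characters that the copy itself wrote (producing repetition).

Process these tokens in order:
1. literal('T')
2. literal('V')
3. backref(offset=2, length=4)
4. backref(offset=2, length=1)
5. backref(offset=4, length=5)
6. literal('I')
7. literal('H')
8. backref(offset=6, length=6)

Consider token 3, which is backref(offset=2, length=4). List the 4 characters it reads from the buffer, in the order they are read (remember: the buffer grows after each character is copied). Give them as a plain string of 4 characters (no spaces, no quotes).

Answer: TVTV

Derivation:
Token 1: literal('T'). Output: "T"
Token 2: literal('V'). Output: "TV"
Token 3: backref(off=2, len=4). Buffer before: "TV" (len 2)
  byte 1: read out[0]='T', append. Buffer now: "TVT"
  byte 2: read out[1]='V', append. Buffer now: "TVTV"
  byte 3: read out[2]='T', append. Buffer now: "TVTVT"
  byte 4: read out[3]='V', append. Buffer now: "TVTVTV"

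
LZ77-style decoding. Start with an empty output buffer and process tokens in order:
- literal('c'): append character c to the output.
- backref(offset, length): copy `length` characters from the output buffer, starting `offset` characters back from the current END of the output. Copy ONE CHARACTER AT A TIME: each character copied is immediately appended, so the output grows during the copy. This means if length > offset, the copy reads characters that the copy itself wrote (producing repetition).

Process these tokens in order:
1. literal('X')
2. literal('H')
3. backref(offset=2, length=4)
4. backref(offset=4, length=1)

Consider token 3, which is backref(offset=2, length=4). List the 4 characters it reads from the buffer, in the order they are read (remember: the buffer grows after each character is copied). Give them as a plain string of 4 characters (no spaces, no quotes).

Token 1: literal('X'). Output: "X"
Token 2: literal('H'). Output: "XH"
Token 3: backref(off=2, len=4). Buffer before: "XH" (len 2)
  byte 1: read out[0]='X', append. Buffer now: "XHX"
  byte 2: read out[1]='H', append. Buffer now: "XHXH"
  byte 3: read out[2]='X', append. Buffer now: "XHXHX"
  byte 4: read out[3]='H', append. Buffer now: "XHXHXH"

Answer: XHXH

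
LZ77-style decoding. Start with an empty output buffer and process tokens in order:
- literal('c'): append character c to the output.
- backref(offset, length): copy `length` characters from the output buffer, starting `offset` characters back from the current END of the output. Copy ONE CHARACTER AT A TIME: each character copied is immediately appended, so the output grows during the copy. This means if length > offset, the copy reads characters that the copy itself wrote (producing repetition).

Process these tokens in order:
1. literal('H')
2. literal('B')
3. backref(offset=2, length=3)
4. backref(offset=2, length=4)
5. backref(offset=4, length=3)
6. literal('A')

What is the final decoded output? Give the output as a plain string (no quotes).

Answer: HBHBHBHBHBHBA

Derivation:
Token 1: literal('H'). Output: "H"
Token 2: literal('B'). Output: "HB"
Token 3: backref(off=2, len=3) (overlapping!). Copied 'HBH' from pos 0. Output: "HBHBH"
Token 4: backref(off=2, len=4) (overlapping!). Copied 'BHBH' from pos 3. Output: "HBHBHBHBH"
Token 5: backref(off=4, len=3). Copied 'BHB' from pos 5. Output: "HBHBHBHBHBHB"
Token 6: literal('A'). Output: "HBHBHBHBHBHBA"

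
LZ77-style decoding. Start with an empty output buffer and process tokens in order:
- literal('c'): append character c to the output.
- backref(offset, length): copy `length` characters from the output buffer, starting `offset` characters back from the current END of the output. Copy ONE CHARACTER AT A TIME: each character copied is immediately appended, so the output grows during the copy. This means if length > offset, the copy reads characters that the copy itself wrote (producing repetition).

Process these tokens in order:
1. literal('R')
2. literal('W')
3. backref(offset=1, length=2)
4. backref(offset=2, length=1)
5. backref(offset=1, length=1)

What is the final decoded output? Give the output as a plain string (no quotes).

Answer: RWWWWW

Derivation:
Token 1: literal('R'). Output: "R"
Token 2: literal('W'). Output: "RW"
Token 3: backref(off=1, len=2) (overlapping!). Copied 'WW' from pos 1. Output: "RWWW"
Token 4: backref(off=2, len=1). Copied 'W' from pos 2. Output: "RWWWW"
Token 5: backref(off=1, len=1). Copied 'W' from pos 4. Output: "RWWWWW"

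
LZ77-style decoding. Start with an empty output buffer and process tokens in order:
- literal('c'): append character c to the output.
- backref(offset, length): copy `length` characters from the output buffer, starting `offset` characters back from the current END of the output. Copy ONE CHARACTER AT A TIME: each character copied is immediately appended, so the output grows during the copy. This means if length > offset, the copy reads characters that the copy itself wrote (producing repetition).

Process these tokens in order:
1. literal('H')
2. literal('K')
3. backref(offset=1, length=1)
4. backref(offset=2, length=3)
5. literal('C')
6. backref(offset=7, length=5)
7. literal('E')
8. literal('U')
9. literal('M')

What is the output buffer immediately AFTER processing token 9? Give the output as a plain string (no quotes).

Answer: HKKKKKCHKKKKEUM

Derivation:
Token 1: literal('H'). Output: "H"
Token 2: literal('K'). Output: "HK"
Token 3: backref(off=1, len=1). Copied 'K' from pos 1. Output: "HKK"
Token 4: backref(off=2, len=3) (overlapping!). Copied 'KKK' from pos 1. Output: "HKKKKK"
Token 5: literal('C'). Output: "HKKKKKC"
Token 6: backref(off=7, len=5). Copied 'HKKKK' from pos 0. Output: "HKKKKKCHKKKK"
Token 7: literal('E'). Output: "HKKKKKCHKKKKE"
Token 8: literal('U'). Output: "HKKKKKCHKKKKEU"
Token 9: literal('M'). Output: "HKKKKKCHKKKKEUM"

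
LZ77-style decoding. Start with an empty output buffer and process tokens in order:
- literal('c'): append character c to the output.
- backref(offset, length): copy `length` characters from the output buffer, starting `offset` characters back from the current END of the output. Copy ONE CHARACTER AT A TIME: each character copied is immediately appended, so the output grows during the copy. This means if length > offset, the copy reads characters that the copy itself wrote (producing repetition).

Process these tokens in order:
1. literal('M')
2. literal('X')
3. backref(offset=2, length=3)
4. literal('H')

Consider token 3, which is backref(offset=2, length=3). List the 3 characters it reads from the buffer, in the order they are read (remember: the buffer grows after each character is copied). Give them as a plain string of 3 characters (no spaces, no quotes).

Token 1: literal('M'). Output: "M"
Token 2: literal('X'). Output: "MX"
Token 3: backref(off=2, len=3). Buffer before: "MX" (len 2)
  byte 1: read out[0]='M', append. Buffer now: "MXM"
  byte 2: read out[1]='X', append. Buffer now: "MXMX"
  byte 3: read out[2]='M', append. Buffer now: "MXMXM"

Answer: MXM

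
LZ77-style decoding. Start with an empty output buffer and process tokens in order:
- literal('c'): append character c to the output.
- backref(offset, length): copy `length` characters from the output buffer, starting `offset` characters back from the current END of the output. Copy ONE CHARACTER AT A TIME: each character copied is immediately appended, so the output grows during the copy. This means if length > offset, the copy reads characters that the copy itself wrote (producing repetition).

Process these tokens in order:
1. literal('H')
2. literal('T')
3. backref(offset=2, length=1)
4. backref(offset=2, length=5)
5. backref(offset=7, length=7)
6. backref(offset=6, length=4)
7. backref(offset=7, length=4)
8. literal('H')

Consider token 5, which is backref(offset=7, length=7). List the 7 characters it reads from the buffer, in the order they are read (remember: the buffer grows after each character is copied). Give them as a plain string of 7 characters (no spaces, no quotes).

Answer: THTHTHT

Derivation:
Token 1: literal('H'). Output: "H"
Token 2: literal('T'). Output: "HT"
Token 3: backref(off=2, len=1). Copied 'H' from pos 0. Output: "HTH"
Token 4: backref(off=2, len=5) (overlapping!). Copied 'THTHT' from pos 1. Output: "HTHTHTHT"
Token 5: backref(off=7, len=7). Buffer before: "HTHTHTHT" (len 8)
  byte 1: read out[1]='T', append. Buffer now: "HTHTHTHTT"
  byte 2: read out[2]='H', append. Buffer now: "HTHTHTHTTH"
  byte 3: read out[3]='T', append. Buffer now: "HTHTHTHTTHT"
  byte 4: read out[4]='H', append. Buffer now: "HTHTHTHTTHTH"
  byte 5: read out[5]='T', append. Buffer now: "HTHTHTHTTHTHT"
  byte 6: read out[6]='H', append. Buffer now: "HTHTHTHTTHTHTH"
  byte 7: read out[7]='T', append. Buffer now: "HTHTHTHTTHTHTHT"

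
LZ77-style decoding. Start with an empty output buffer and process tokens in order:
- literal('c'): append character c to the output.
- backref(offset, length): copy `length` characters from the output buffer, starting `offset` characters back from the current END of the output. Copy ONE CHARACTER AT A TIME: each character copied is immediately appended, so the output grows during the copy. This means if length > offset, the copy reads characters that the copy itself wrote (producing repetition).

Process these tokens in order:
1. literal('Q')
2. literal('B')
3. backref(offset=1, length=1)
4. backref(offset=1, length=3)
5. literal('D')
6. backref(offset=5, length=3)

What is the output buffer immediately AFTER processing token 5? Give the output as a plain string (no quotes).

Answer: QBBBBBD

Derivation:
Token 1: literal('Q'). Output: "Q"
Token 2: literal('B'). Output: "QB"
Token 3: backref(off=1, len=1). Copied 'B' from pos 1. Output: "QBB"
Token 4: backref(off=1, len=3) (overlapping!). Copied 'BBB' from pos 2. Output: "QBBBBB"
Token 5: literal('D'). Output: "QBBBBBD"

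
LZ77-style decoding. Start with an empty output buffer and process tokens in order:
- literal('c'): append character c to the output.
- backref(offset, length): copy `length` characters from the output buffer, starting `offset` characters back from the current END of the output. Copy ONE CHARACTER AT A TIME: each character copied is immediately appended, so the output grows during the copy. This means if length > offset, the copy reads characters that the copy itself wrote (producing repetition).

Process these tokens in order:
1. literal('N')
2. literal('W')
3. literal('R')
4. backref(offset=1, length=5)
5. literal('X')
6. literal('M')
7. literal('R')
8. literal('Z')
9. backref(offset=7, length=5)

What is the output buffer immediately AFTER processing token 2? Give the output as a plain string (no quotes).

Answer: NW

Derivation:
Token 1: literal('N'). Output: "N"
Token 2: literal('W'). Output: "NW"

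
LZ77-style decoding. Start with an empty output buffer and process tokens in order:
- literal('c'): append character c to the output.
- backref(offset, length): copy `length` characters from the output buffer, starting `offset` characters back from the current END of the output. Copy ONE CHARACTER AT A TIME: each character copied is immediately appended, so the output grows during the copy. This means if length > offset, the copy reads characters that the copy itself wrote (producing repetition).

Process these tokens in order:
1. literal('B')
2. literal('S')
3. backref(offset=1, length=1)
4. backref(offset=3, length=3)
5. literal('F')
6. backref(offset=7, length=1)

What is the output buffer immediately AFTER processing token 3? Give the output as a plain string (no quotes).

Token 1: literal('B'). Output: "B"
Token 2: literal('S'). Output: "BS"
Token 3: backref(off=1, len=1). Copied 'S' from pos 1. Output: "BSS"

Answer: BSS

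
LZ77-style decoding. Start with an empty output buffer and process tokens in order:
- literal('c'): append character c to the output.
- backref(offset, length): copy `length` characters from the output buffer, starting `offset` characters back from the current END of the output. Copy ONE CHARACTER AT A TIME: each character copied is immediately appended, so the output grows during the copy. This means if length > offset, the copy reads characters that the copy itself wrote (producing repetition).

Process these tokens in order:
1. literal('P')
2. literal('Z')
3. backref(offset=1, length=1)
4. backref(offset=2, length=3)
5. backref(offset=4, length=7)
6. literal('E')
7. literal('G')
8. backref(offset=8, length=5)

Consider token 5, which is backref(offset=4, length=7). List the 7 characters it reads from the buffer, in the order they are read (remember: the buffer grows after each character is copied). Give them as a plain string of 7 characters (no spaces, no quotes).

Answer: ZZZZZZZ

Derivation:
Token 1: literal('P'). Output: "P"
Token 2: literal('Z'). Output: "PZ"
Token 3: backref(off=1, len=1). Copied 'Z' from pos 1. Output: "PZZ"
Token 4: backref(off=2, len=3) (overlapping!). Copied 'ZZZ' from pos 1. Output: "PZZZZZ"
Token 5: backref(off=4, len=7). Buffer before: "PZZZZZ" (len 6)
  byte 1: read out[2]='Z', append. Buffer now: "PZZZZZZ"
  byte 2: read out[3]='Z', append. Buffer now: "PZZZZZZZ"
  byte 3: read out[4]='Z', append. Buffer now: "PZZZZZZZZ"
  byte 4: read out[5]='Z', append. Buffer now: "PZZZZZZZZZ"
  byte 5: read out[6]='Z', append. Buffer now: "PZZZZZZZZZZ"
  byte 6: read out[7]='Z', append. Buffer now: "PZZZZZZZZZZZ"
  byte 7: read out[8]='Z', append. Buffer now: "PZZZZZZZZZZZZ"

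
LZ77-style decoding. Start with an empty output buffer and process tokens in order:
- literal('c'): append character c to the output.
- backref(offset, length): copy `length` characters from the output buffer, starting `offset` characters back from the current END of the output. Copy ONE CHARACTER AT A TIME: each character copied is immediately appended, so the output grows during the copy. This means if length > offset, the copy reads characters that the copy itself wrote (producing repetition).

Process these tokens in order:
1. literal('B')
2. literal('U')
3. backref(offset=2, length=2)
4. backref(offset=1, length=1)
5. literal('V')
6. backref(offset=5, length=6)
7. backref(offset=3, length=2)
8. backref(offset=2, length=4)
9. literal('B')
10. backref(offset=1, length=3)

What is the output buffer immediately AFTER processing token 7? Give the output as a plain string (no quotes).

Token 1: literal('B'). Output: "B"
Token 2: literal('U'). Output: "BU"
Token 3: backref(off=2, len=2). Copied 'BU' from pos 0. Output: "BUBU"
Token 4: backref(off=1, len=1). Copied 'U' from pos 3. Output: "BUBUU"
Token 5: literal('V'). Output: "BUBUUV"
Token 6: backref(off=5, len=6) (overlapping!). Copied 'UBUUVU' from pos 1. Output: "BUBUUVUBUUVU"
Token 7: backref(off=3, len=2). Copied 'UV' from pos 9. Output: "BUBUUVUBUUVUUV"

Answer: BUBUUVUBUUVUUV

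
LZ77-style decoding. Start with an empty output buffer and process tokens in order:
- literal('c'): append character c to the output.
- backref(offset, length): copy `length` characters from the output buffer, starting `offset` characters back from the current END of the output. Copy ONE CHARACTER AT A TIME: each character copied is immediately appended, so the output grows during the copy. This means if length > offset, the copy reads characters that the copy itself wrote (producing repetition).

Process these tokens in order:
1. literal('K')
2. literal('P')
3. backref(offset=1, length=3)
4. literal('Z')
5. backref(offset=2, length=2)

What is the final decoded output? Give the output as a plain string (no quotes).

Token 1: literal('K'). Output: "K"
Token 2: literal('P'). Output: "KP"
Token 3: backref(off=1, len=3) (overlapping!). Copied 'PPP' from pos 1. Output: "KPPPP"
Token 4: literal('Z'). Output: "KPPPPZ"
Token 5: backref(off=2, len=2). Copied 'PZ' from pos 4. Output: "KPPPPZPZ"

Answer: KPPPPZPZ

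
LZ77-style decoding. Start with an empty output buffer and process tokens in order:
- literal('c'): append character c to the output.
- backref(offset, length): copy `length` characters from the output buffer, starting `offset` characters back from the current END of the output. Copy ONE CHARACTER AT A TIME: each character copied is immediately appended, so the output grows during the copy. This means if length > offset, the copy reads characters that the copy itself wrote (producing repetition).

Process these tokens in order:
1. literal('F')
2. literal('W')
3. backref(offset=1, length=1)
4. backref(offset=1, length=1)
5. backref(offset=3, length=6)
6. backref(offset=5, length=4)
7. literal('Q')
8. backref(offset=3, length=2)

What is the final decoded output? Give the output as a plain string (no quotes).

Token 1: literal('F'). Output: "F"
Token 2: literal('W'). Output: "FW"
Token 3: backref(off=1, len=1). Copied 'W' from pos 1. Output: "FWW"
Token 4: backref(off=1, len=1). Copied 'W' from pos 2. Output: "FWWW"
Token 5: backref(off=3, len=6) (overlapping!). Copied 'WWWWWW' from pos 1. Output: "FWWWWWWWWW"
Token 6: backref(off=5, len=4). Copied 'WWWW' from pos 5. Output: "FWWWWWWWWWWWWW"
Token 7: literal('Q'). Output: "FWWWWWWWWWWWWWQ"
Token 8: backref(off=3, len=2). Copied 'WW' from pos 12. Output: "FWWWWWWWWWWWWWQWW"

Answer: FWWWWWWWWWWWWWQWW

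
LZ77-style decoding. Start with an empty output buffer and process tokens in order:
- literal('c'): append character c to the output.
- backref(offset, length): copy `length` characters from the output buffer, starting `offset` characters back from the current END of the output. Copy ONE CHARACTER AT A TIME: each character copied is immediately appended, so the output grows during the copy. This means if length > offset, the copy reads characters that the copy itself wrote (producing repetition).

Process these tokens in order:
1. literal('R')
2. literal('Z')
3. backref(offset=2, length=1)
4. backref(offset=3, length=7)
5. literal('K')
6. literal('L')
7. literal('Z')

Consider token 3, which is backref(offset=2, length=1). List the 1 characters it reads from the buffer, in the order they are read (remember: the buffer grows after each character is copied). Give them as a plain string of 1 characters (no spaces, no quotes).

Answer: R

Derivation:
Token 1: literal('R'). Output: "R"
Token 2: literal('Z'). Output: "RZ"
Token 3: backref(off=2, len=1). Buffer before: "RZ" (len 2)
  byte 1: read out[0]='R', append. Buffer now: "RZR"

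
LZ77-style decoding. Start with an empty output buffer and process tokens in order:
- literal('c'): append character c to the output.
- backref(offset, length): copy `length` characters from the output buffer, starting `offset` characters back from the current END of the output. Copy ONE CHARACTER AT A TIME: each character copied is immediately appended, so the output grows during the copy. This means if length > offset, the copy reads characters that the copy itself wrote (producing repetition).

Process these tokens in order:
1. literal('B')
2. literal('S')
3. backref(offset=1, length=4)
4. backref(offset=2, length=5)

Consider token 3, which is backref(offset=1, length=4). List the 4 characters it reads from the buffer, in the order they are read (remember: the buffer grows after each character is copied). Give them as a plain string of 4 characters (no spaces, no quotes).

Token 1: literal('B'). Output: "B"
Token 2: literal('S'). Output: "BS"
Token 3: backref(off=1, len=4). Buffer before: "BS" (len 2)
  byte 1: read out[1]='S', append. Buffer now: "BSS"
  byte 2: read out[2]='S', append. Buffer now: "BSSS"
  byte 3: read out[3]='S', append. Buffer now: "BSSSS"
  byte 4: read out[4]='S', append. Buffer now: "BSSSSS"

Answer: SSSS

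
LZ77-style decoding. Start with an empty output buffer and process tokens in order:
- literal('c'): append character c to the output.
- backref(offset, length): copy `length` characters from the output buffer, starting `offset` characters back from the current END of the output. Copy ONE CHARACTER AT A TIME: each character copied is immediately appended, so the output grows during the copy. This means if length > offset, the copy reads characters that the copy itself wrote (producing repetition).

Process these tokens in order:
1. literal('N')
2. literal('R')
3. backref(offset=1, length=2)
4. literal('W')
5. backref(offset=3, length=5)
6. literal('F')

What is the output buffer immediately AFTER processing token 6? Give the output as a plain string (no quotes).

Answer: NRRRWRRWRRF

Derivation:
Token 1: literal('N'). Output: "N"
Token 2: literal('R'). Output: "NR"
Token 3: backref(off=1, len=2) (overlapping!). Copied 'RR' from pos 1. Output: "NRRR"
Token 4: literal('W'). Output: "NRRRW"
Token 5: backref(off=3, len=5) (overlapping!). Copied 'RRWRR' from pos 2. Output: "NRRRWRRWRR"
Token 6: literal('F'). Output: "NRRRWRRWRRF"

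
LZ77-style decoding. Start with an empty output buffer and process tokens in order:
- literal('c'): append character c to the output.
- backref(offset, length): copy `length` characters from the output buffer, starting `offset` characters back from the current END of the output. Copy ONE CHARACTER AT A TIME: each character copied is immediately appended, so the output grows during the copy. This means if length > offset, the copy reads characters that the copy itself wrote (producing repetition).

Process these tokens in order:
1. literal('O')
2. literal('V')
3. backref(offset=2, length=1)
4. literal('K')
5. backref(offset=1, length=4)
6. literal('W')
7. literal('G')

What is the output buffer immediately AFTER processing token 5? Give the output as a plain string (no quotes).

Answer: OVOKKKKK

Derivation:
Token 1: literal('O'). Output: "O"
Token 2: literal('V'). Output: "OV"
Token 3: backref(off=2, len=1). Copied 'O' from pos 0. Output: "OVO"
Token 4: literal('K'). Output: "OVOK"
Token 5: backref(off=1, len=4) (overlapping!). Copied 'KKKK' from pos 3. Output: "OVOKKKKK"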